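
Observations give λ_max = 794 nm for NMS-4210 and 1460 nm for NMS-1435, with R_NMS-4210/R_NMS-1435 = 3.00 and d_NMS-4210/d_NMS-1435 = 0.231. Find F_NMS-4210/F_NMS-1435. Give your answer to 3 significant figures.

Wien's law: T_NMS-4210/T_NMS-1435 = λ_NMS-1435/λ_NMS-4210 = 1460/794 = 1.839.
L_NMS-4210/L_NMS-1435 = (R_NMS-4210/R_NMS-1435)²(T_NMS-4210/T_NMS-1435)⁴ = (3.00)²(1.839)⁴ = 102.9.
F_NMS-4210/F_NMS-1435 = (L_NMS-4210/L_NMS-1435)/(d_NMS-4210/d_NMS-1435)² = 102.9/(0.231)² = 1928.

1.93×10^3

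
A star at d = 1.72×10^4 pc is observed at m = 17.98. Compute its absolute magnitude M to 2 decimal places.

M = m − 5 log₁₀(d/10 pc) = 17.98 − 5 log₁₀(1.72×10^4/10)
  = 17.98 − 5 × 3.236 = 17.98 − 16.18 = 1.80.

1.80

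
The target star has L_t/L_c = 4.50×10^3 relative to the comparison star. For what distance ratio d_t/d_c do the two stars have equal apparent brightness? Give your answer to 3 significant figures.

67.1

Equal flux requires L_t/d_t² = L_c/d_c², so d_t/d_c = √(L_t/L_c)
= √(4.50×10^3) = 67.08.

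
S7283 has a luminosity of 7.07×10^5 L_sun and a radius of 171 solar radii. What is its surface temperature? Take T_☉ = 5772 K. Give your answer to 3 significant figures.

T/T_☉ = (L/L_☉)^(1/4) / (R/R_☉)^(1/2)
T = 5772 × (7.07×10^5)^(1/4) / √(171) = 5772 × 29.00 / 13.08 = 1.280×10^4 K.

1.28×10^4 K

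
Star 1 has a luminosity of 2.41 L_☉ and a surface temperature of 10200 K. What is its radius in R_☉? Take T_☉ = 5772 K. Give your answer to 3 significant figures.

R/R_☉ = √(L/L_☉) / (T/T_☉)² = √(2.41) / (1.767)²
       = 1.552 / 3.123 = 0.4971.

0.497 R_☉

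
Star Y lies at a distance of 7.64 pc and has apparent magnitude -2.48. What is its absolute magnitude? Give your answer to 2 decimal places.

-1.90

M = m − 5 log₁₀(d/10 pc) = -2.48 − 5 log₁₀(7.64/10)
  = -2.48 − 5 × -0.117 = -2.48 − -0.58 = -1.90.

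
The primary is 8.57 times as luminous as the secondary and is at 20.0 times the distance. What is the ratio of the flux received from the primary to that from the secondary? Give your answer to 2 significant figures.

F = L/(4πd²), so F_p/F_s = (L_p/L_s) / (d_p/d_s)²
= 8.57 / (20.0)² = 8.57 / 400.0 = 0.02142.

0.021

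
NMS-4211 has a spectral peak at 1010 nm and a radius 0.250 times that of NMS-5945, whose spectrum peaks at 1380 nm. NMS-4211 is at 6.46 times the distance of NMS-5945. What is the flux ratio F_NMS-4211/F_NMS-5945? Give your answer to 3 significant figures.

0.00522

Wien's law: T_NMS-4211/T_NMS-5945 = λ_NMS-5945/λ_NMS-4211 = 1380/1010 = 1.366.
L_NMS-4211/L_NMS-5945 = (R_NMS-4211/R_NMS-5945)²(T_NMS-4211/T_NMS-5945)⁴ = (0.250)²(1.366)⁴ = 0.2178.
F_NMS-4211/F_NMS-5945 = (L_NMS-4211/L_NMS-5945)/(d_NMS-4211/d_NMS-5945)² = 0.2178/(6.46)² = 0.005220.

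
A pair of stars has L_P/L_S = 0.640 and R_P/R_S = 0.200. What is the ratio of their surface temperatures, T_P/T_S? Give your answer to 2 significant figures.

2.0

L ∝ R²T⁴ gives T ∝ (L/R²)^(1/4), so
T_P/T_S = (0.640 / 0.200²)^(1/4) = (16.00)^(1/4) = 2.000.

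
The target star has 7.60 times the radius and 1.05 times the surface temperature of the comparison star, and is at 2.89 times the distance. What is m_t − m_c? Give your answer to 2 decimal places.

L_t/L_c = (7.60)²(1.05)⁴ = 70.21.
F_t/F_c = (L_t/L_c)/(d_t/d_c)² = 70.21/8.352 = 8.406.
m_t − m_c = −2.5 log₁₀(8.406) = -2.31.

-2.31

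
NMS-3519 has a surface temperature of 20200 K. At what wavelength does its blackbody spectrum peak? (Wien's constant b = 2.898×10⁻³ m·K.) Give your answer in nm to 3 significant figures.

λ_max = b/T = 2.898×10⁻³ / 20200 = 1.43×10^-7 m = 143.5 nm.

143 nm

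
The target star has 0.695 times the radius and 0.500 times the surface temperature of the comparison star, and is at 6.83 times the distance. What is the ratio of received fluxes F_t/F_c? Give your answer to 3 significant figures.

6.47×10^-4

L_t/L_c = (R_t/R_c)²(T_t/T_c)⁴ = (0.695)² × (0.500)⁴ = 0.03019.
F_t/F_c = (L_t/L_c)/(d_t/d_c)² = 0.03019 / (6.83)² = 6.472×10^-4.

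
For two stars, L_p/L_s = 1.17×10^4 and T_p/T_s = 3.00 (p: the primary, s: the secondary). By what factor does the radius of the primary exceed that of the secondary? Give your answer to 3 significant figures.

L ∝ R²T⁴ gives R ∝ √L / T², so
R_p/R_s = √(1.17×10^4) / (3.00)² = 108.2 / 9.000 = 12.02.

12.0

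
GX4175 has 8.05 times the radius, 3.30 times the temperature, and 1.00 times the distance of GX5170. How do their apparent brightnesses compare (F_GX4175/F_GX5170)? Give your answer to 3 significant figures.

7.69×10^3

L_GX4175/L_GX5170 = (R_GX4175/R_GX5170)²(T_GX4175/T_GX5170)⁴ = (8.05)² × (3.30)⁴ = 7685.
F_GX4175/F_GX5170 = (L_GX4175/L_GX5170)/(d_GX4175/d_GX5170)² = 7685 / (1.00)² = 7685.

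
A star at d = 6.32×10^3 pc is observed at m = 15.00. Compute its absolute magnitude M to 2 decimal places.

1.00

M = m − 5 log₁₀(d/10 pc) = 15.00 − 5 log₁₀(6.32×10^3/10)
  = 15.00 − 5 × 2.801 = 15.00 − 14.00 = 1.00.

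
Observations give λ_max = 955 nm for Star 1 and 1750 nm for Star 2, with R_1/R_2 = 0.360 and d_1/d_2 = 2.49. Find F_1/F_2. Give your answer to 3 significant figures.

0.236

Wien's law: T_1/T_2 = λ_2/λ_1 = 1750/955 = 1.832.
L_1/L_2 = (R_1/R_2)²(T_1/T_2)⁴ = (0.360)²(1.832)⁴ = 1.461.
F_1/F_2 = (L_1/L_2)/(d_1/d_2)² = 1.461/(2.49)² = 0.2357.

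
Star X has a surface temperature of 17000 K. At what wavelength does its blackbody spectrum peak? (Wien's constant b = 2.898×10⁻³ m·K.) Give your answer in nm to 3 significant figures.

170 nm

λ_max = b/T = 2.898×10⁻³ / 17000 = 1.70×10^-7 m = 170.5 nm.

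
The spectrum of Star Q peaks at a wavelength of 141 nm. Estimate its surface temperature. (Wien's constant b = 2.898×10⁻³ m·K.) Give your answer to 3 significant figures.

2.06×10^4 K

T = b/λ_max = 2.898×10⁻³ / (141×10⁻⁹) = 2.055×10^4 K.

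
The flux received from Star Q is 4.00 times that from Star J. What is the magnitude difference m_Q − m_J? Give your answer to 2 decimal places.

-1.51

m_Q − m_J = −2.5 log₁₀(F_Q/F_J) = −2.5 log₁₀(4.00) = −2.5 × (0.602) = -1.505.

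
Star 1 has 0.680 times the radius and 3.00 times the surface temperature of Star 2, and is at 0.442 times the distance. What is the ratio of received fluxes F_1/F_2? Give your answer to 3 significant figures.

192

L_1/L_2 = (R_1/R_2)²(T_1/T_2)⁴ = (0.680)² × (3.00)⁴ = 37.45.
F_1/F_2 = (L_1/L_2)/(d_1/d_2)² = 37.45 / (0.442)² = 191.7.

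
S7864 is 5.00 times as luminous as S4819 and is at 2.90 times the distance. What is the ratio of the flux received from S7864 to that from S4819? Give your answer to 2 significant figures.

F = L/(4πd²), so F_S7864/F_S4819 = (L_S7864/L_S4819) / (d_S7864/d_S4819)²
= 5.00 / (2.90)² = 5.00 / 8.410 = 0.5945.

0.59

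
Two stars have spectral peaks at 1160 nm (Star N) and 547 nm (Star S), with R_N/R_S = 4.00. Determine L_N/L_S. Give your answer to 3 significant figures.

Wien's law gives T ∝ 1/λ_max, so T_N/T_S = λ_S/λ_N = 547/1160 = 0.4716.
Then L ∝ R²T⁴ gives L_N/L_S = (4.00)² × (0.4716)⁴ = 16.00 × 0.04944 = 0.7911.

0.791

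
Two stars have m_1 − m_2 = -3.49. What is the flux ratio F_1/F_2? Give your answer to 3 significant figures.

24.9

F_1/F_2 = 10^(−(m_1 − m_2)/2.5) = 10^(3.49/2.5) = 10^1.396 = 24.89.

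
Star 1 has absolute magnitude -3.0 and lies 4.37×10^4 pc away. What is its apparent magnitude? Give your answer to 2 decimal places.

m = M + 5 log₁₀(d/10 pc) = -3.0 + 5 log₁₀(4.37×10^4/10)
  = -3.0 + 5 × 3.640 = -3.0 + 18.20 = 15.20.

15.20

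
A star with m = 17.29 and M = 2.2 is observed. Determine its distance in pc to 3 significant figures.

1.04×10^4 pc

m − M = 5 log₁₀(d/10 pc)
17.29 − (2.2) = 15.09 = 5 log₁₀(d/10)
d = 10 × 10^(15.09/5) = 10 × 10^3.018 = 1.042×10^4 pc.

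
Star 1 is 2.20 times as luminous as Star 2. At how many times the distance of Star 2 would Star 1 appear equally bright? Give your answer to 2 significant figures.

1.5

Equal flux requires L_1/d_1² = L_2/d_2², so d_1/d_2 = √(L_1/L_2)
= √(2.20) = 1.483.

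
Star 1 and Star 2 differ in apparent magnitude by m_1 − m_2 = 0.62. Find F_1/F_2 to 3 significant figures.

0.565

F_1/F_2 = 10^(−(m_1 − m_2)/2.5) = 10^(-0.62/2.5) = 10^-0.248 = 0.5649.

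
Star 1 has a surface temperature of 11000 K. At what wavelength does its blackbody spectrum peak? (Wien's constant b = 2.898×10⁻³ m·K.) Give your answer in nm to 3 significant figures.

λ_max = b/T = 2.898×10⁻³ / 11000 = 2.63×10^-7 m = 263.5 nm.

263 nm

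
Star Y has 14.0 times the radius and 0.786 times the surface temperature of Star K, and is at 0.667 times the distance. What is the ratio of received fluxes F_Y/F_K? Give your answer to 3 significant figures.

L_Y/L_K = (R_Y/R_K)²(T_Y/T_K)⁴ = (14.0)² × (0.786)⁴ = 74.81.
F_Y/F_K = (L_Y/L_K)/(d_Y/d_K)² = 74.81 / (0.667)² = 168.1.

168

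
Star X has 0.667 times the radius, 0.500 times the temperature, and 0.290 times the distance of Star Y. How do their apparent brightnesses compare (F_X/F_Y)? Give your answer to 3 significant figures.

L_X/L_Y = (R_X/R_Y)²(T_X/T_Y)⁴ = (0.667)² × (0.500)⁴ = 0.02781.
F_X/F_Y = (L_X/L_Y)/(d_X/d_Y)² = 0.02781 / (0.290)² = 0.3306.

0.331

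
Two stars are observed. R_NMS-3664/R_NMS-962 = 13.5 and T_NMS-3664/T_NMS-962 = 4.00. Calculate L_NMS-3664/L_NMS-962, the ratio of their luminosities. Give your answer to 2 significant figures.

4.7×10^4

From the Stefan–Boltzmann law, L ∝ R²T⁴, so
L_NMS-3664/L_NMS-962 = (R_NMS-3664/R_NMS-962)² (T_NMS-3664/T_NMS-962)⁴ = (13.5)² × (4.00)⁴ = 182.2 × 256.0 = 4.666×10^4.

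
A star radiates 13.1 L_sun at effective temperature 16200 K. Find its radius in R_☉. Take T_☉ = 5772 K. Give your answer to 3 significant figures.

R/R_☉ = √(L/L_☉) / (T/T_☉)² = √(13.1) / (2.807)²
       = 3.619 / 7.877 = 0.4595.

0.459 R_☉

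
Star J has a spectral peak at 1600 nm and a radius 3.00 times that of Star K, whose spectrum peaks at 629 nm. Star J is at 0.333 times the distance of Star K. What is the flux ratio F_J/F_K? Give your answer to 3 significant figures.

Wien's law: T_J/T_K = λ_K/λ_J = 629/1600 = 0.3931.
L_J/L_K = (R_J/R_K)²(T_J/T_K)⁴ = (3.00)²(0.3931)⁴ = 0.2150.
F_J/F_K = (L_J/L_K)/(d_J/d_K)² = 0.2150/(0.333)² = 1.939.

1.94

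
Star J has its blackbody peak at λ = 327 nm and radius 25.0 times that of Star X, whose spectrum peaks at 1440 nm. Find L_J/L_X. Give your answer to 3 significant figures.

2.35×10^5

Wien's law gives T ∝ 1/λ_max, so T_J/T_X = λ_X/λ_J = 1440/327 = 4.404.
Then L ∝ R²T⁴ gives L_J/L_X = (25.0)² × (4.404)⁴ = 625.0 × 376.1 = 2.350×10^5.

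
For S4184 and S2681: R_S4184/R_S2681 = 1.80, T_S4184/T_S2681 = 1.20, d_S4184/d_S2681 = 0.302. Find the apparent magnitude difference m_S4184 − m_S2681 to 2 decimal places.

-4.67

L_S4184/L_S2681 = (1.80)²(1.20)⁴ = 6.718.
F_S4184/F_S2681 = (L_S4184/L_S2681)/(d_S4184/d_S2681)² = 6.718/0.09120 = 73.66.
m_S4184 − m_S2681 = −2.5 log₁₀(73.66) = -4.67.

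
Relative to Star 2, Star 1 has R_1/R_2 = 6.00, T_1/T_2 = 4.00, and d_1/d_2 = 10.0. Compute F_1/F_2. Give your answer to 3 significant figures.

L_1/L_2 = (R_1/R_2)²(T_1/T_2)⁴ = (6.00)² × (4.00)⁴ = 9216.
F_1/F_2 = (L_1/L_2)/(d_1/d_2)² = 9216 / (10.0)² = 92.16.

92.2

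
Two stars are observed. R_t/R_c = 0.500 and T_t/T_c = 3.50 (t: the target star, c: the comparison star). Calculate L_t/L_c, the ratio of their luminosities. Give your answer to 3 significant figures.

37.5

From the Stefan–Boltzmann law, L ∝ R²T⁴, so
L_t/L_c = (R_t/R_c)² (T_t/T_c)⁴ = (0.500)² × (3.50)⁴ = 0.2500 × 150.1 = 37.52.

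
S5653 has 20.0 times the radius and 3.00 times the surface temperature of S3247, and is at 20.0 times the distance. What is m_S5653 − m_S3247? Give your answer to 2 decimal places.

-4.77

L_S5653/L_S3247 = (20.0)²(3.00)⁴ = 3.240×10^4.
F_S5653/F_S3247 = (L_S5653/L_S3247)/(d_S5653/d_S3247)² = 3.240×10^4/400.0 = 81.00.
m_S5653 − m_S3247 = −2.5 log₁₀(81.00) = -4.77.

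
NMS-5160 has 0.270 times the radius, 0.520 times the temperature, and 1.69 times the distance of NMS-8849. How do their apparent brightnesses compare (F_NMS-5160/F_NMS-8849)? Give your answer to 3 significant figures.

0.00187

L_NMS-5160/L_NMS-8849 = (R_NMS-5160/R_NMS-8849)²(T_NMS-5160/T_NMS-8849)⁴ = (0.270)² × (0.520)⁴ = 0.005330.
F_NMS-5160/F_NMS-8849 = (L_NMS-5160/L_NMS-8849)/(d_NMS-5160/d_NMS-8849)² = 0.005330 / (1.69)² = 0.001866.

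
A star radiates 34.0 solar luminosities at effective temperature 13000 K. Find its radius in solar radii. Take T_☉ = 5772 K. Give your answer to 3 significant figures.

R/R_☉ = √(L/L_☉) / (T/T_☉)² = √(34.0) / (2.252)²
       = 5.831 / 5.073 = 1.149.

1.15 solar radii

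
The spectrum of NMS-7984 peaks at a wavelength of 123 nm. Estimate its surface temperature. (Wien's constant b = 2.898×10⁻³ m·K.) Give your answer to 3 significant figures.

2.36×10^4 K

T = b/λ_max = 2.898×10⁻³ / (123×10⁻⁹) = 2.356×10^4 K.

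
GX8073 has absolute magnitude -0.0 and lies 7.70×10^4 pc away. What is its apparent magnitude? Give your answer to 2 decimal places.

m = M + 5 log₁₀(d/10 pc) = -0.0 + 5 log₁₀(7.70×10^4/10)
  = -0.0 + 5 × 3.886 = -0.0 + 19.43 = 19.43.

19.43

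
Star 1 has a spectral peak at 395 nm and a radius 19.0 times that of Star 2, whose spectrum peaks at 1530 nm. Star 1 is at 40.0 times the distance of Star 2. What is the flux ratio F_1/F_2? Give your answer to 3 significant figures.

50.8

Wien's law: T_1/T_2 = λ_2/λ_1 = 1530/395 = 3.873.
L_1/L_2 = (R_1/R_2)²(T_1/T_2)⁴ = (19.0)²(3.873)⁴ = 8.126×10^4.
F_1/F_2 = (L_1/L_2)/(d_1/d_2)² = 8.126×10^4/(40.0)² = 50.79.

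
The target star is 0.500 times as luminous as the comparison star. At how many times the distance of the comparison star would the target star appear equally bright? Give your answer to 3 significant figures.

Equal flux requires L_t/d_t² = L_c/d_c², so d_t/d_c = √(L_t/L_c)
= √(0.500) = 0.7071.

0.707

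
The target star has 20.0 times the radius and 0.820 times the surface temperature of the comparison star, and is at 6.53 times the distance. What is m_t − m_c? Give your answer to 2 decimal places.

L_t/L_c = (20.0)²(0.820)⁴ = 180.8.
F_t/F_c = (L_t/L_c)/(d_t/d_c)² = 180.8/42.64 = 4.241.
m_t − m_c = −2.5 log₁₀(4.241) = -1.57.

-1.57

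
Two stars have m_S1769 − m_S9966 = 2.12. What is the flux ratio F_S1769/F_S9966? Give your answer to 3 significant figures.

0.142

F_S1769/F_S9966 = 10^(−(m_S1769 − m_S9966)/2.5) = 10^(-2.12/2.5) = 10^-0.848 = 0.1419.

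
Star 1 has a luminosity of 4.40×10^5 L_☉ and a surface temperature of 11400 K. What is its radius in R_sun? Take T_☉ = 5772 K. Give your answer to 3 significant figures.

R/R_☉ = √(L/L_☉) / (T/T_☉)² = √(4.40×10^5) / (1.975)²
       = 663.3 / 3.901 = 170.0.

170 R_sun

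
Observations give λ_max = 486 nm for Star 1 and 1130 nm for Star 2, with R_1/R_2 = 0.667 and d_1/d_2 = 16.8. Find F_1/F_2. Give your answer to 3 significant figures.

0.0461

Wien's law: T_1/T_2 = λ_2/λ_1 = 1130/486 = 2.325.
L_1/L_2 = (R_1/R_2)²(T_1/T_2)⁴ = (0.667)²(2.325)⁴ = 13.00.
F_1/F_2 = (L_1/L_2)/(d_1/d_2)² = 13.00/(16.8)² = 0.04607.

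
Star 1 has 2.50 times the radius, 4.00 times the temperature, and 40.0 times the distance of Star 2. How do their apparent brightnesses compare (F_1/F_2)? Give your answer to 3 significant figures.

L_1/L_2 = (R_1/R_2)²(T_1/T_2)⁴ = (2.50)² × (4.00)⁴ = 1600.
F_1/F_2 = (L_1/L_2)/(d_1/d_2)² = 1600 / (40.0)² = 1.000.

1.00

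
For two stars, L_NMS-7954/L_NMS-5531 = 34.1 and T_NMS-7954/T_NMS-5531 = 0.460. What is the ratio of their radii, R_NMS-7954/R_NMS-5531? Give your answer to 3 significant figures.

27.6

L ∝ R²T⁴ gives R ∝ √L / T², so
R_NMS-7954/R_NMS-5531 = √(34.1) / (0.460)² = 5.840 / 0.2116 = 27.60.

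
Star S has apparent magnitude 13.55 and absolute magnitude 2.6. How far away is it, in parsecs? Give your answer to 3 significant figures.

m − M = 5 log₁₀(d/10 pc)
13.55 − (2.6) = 10.95 = 5 log₁₀(d/10)
d = 10 × 10^(10.95/5) = 10 × 10^2.190 = 1549 pc.

1.55×10^3 pc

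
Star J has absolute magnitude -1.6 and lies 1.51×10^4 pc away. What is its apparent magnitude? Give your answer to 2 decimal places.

m = M + 5 log₁₀(d/10 pc) = -1.6 + 5 log₁₀(1.51×10^4/10)
  = -1.6 + 5 × 3.179 = -1.6 + 15.89 = 14.29.

14.29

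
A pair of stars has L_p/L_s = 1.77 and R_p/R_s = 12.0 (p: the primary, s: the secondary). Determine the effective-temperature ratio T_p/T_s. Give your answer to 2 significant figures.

0.33

L ∝ R²T⁴ gives T ∝ (L/R²)^(1/4), so
T_p/T_s = (1.77 / 12.0²)^(1/4) = (0.01229)^(1/4) = 0.3330.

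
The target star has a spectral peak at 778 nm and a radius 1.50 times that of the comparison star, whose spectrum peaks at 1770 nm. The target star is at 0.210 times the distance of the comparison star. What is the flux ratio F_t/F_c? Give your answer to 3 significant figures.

Wien's law: T_t/T_c = λ_c/λ_t = 1770/778 = 2.275.
L_t/L_c = (R_t/R_c)²(T_t/T_c)⁴ = (1.50)²(2.275)⁴ = 60.28.
F_t/F_c = (L_t/L_c)/(d_t/d_c)² = 60.28/(0.210)² = 1367.

1.37×10^3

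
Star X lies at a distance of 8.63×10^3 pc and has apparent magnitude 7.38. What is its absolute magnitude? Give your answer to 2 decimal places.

-7.30

M = m − 5 log₁₀(d/10 pc) = 7.38 − 5 log₁₀(8.63×10^3/10)
  = 7.38 − 5 × 2.936 = 7.38 − 14.68 = -7.30.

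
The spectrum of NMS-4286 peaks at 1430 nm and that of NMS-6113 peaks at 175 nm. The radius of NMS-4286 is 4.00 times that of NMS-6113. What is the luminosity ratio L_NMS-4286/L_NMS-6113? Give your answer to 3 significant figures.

Wien's law gives T ∝ 1/λ_max, so T_NMS-4286/T_NMS-6113 = λ_NMS-6113/λ_NMS-4286 = 175/1430 = 0.1224.
Then L ∝ R²T⁴ gives L_NMS-4286/L_NMS-6113 = (4.00)² × (0.1224)⁴ = 16.00 × 2.243×10^-4 = 0.003589.

0.00359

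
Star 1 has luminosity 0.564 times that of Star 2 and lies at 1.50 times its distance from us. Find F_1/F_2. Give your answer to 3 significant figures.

F = L/(4πd²), so F_1/F_2 = (L_1/L_2) / (d_1/d_2)²
= 0.564 / (1.50)² = 0.564 / 2.250 = 0.2507.

0.251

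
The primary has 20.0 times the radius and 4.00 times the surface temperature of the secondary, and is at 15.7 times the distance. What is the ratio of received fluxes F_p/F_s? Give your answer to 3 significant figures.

L_p/L_s = (R_p/R_s)²(T_p/T_s)⁴ = (20.0)² × (4.00)⁴ = 1.024×10^5.
F_p/F_s = (L_p/L_s)/(d_p/d_s)² = 1.024×10^5 / (15.7)² = 415.4.

415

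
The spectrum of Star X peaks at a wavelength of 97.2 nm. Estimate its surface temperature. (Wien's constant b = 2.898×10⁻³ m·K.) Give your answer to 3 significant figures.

2.98×10^4 K

T = b/λ_max = 2.898×10⁻³ / (97.2×10⁻⁹) = 2.981×10^4 K.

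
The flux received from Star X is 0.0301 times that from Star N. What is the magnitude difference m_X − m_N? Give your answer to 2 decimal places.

m_X − m_N = −2.5 log₁₀(F_X/F_N) = −2.5 log₁₀(0.0301) = −2.5 × (-1.521) = 3.804.

3.80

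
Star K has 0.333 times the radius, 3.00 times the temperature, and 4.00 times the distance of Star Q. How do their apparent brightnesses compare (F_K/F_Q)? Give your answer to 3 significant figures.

0.561

L_K/L_Q = (R_K/R_Q)²(T_K/T_Q)⁴ = (0.333)² × (3.00)⁴ = 8.982.
F_K/F_Q = (L_K/L_Q)/(d_K/d_Q)² = 8.982 / (4.00)² = 0.5614.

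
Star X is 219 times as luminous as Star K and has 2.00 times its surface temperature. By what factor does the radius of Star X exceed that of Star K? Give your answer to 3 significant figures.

L ∝ R²T⁴ gives R ∝ √L / T², so
R_X/R_K = √(219) / (2.00)² = 14.80 / 4.000 = 3.700.

3.70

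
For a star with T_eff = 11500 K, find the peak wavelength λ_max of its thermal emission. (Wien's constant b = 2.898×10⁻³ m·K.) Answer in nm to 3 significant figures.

λ_max = b/T = 2.898×10⁻³ / 11500 = 2.52×10^-7 m = 252.0 nm.

252 nm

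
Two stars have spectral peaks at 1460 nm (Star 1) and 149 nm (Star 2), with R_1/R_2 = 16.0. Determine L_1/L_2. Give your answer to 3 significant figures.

Wien's law gives T ∝ 1/λ_max, so T_1/T_2 = λ_2/λ_1 = 149/1460 = 0.1021.
Then L ∝ R²T⁴ gives L_1/L_2 = (16.0)² × (0.1021)⁴ = 256.0 × 1.085×10^-4 = 0.02777.

0.0278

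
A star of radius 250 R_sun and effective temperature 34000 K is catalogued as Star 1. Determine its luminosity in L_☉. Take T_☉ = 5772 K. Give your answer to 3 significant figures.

L/L_☉ = (R/R_☉)² (T/T_☉)⁴ = (250)² × (34000/5772)⁴
       = 6.250×10^4 × (5.891)⁴ = 6.250×10^4 × 1204 = 7.525×10^7.

7.52×10^7 L_☉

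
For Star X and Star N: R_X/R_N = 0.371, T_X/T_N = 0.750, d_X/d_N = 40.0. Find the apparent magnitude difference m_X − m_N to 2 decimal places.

11.41

L_X/L_N = (0.371)²(0.750)⁴ = 0.04355.
F_X/F_N = (L_X/L_N)/(d_X/d_N)² = 0.04355/1600 = 2.722×10^-5.
m_X − m_N = −2.5 log₁₀(2.722×10^-5) = 11.41.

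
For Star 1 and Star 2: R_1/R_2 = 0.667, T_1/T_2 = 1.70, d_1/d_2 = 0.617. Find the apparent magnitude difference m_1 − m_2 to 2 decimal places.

-2.47

L_1/L_2 = (0.667)²(1.70)⁴ = 3.716.
F_1/F_2 = (L_1/L_2)/(d_1/d_2)² = 3.716/0.3807 = 9.761.
m_1 − m_2 = −2.5 log₁₀(9.761) = -2.47.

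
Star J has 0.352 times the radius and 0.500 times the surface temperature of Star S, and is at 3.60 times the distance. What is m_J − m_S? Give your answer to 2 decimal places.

L_J/L_S = (0.352)²(0.500)⁴ = 0.007744.
F_J/F_S = (L_J/L_S)/(d_J/d_S)² = 0.007744/12.96 = 5.975×10^-4.
m_J − m_S = −2.5 log₁₀(5.975×10^-4) = 8.06.

8.06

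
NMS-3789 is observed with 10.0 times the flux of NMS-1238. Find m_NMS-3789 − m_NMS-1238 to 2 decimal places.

m_NMS-3789 − m_NMS-1238 = −2.5 log₁₀(F_NMS-3789/F_NMS-1238) = −2.5 log₁₀(10.0) = −2.5 × (1.000) = -2.500.

-2.50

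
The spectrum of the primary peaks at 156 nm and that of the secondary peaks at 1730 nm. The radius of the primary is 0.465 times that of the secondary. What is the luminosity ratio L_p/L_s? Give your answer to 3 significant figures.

3.27×10^3

Wien's law gives T ∝ 1/λ_max, so T_p/T_s = λ_s/λ_p = 1730/156 = 11.09.
Then L ∝ R²T⁴ gives L_p/L_s = (0.465)² × (11.09)⁴ = 0.2162 × 1.512×10^4 = 3270.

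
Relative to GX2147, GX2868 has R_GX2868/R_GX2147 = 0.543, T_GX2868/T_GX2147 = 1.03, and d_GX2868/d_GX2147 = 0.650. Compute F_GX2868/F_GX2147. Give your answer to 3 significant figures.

0.785

L_GX2868/L_GX2147 = (R_GX2868/R_GX2147)²(T_GX2868/T_GX2147)⁴ = (0.543)² × (1.03)⁴ = 0.3319.
F_GX2868/F_GX2147 = (L_GX2868/L_GX2147)/(d_GX2868/d_GX2147)² = 0.3319 / (0.650)² = 0.7855.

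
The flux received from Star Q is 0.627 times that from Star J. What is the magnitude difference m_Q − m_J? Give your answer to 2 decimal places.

m_Q − m_J = −2.5 log₁₀(F_Q/F_J) = −2.5 log₁₀(0.627) = −2.5 × (-0.203) = 0.507.

0.51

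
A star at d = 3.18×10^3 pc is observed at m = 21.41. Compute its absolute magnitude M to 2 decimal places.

M = m − 5 log₁₀(d/10 pc) = 21.41 − 5 log₁₀(3.18×10^3/10)
  = 21.41 − 5 × 2.502 = 21.41 − 12.51 = 8.90.

8.90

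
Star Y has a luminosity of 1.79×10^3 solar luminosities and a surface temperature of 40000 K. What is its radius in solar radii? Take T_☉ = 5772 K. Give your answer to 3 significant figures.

0.881 solar radii

R/R_☉ = √(L/L_☉) / (T/T_☉)² = √(1.79×10^3) / (6.930)²
       = 42.31 / 48.02 = 0.8810.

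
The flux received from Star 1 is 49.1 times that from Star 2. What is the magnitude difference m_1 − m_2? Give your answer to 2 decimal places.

m_1 − m_2 = −2.5 log₁₀(F_1/F_2) = −2.5 log₁₀(49.1) = −2.5 × (1.691) = -4.228.

-4.23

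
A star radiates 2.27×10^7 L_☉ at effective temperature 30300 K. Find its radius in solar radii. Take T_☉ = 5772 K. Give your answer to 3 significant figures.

R/R_☉ = √(L/L_☉) / (T/T_☉)² = √(2.27×10^7) / (5.249)²
       = 4764 / 27.56 = 172.9.

173 solar radii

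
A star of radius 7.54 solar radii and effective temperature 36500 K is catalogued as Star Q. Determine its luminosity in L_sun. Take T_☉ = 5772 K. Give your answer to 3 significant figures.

L/L_☉ = (R/R_☉)² (T/T_☉)⁴ = (7.54)² × (36500/5772)⁴
       = 56.85 × (6.324)⁴ = 56.85 × 1599 = 9.091×10^4.

9.09×10^4 L_sun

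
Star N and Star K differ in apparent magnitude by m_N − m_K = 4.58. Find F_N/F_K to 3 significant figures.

F_N/F_K = 10^(−(m_N − m_K)/2.5) = 10^(-4.58/2.5) = 10^-1.832 = 0.01472.

0.0147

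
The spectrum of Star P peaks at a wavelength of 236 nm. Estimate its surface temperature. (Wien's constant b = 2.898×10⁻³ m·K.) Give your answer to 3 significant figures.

T = b/λ_max = 2.898×10⁻³ / (236×10⁻⁹) = 1.228×10^4 K.

1.23×10^4 K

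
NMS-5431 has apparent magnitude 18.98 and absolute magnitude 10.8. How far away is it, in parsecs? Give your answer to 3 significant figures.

433 pc

m − M = 5 log₁₀(d/10 pc)
18.98 − (10.8) = 8.18 = 5 log₁₀(d/10)
d = 10 × 10^(8.18/5) = 10 × 10^1.636 = 432.5 pc.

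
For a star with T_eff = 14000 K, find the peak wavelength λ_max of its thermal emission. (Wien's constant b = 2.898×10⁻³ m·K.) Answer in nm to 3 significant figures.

λ_max = b/T = 2.898×10⁻³ / 14000 = 2.07×10^-7 m = 207.0 nm.

207 nm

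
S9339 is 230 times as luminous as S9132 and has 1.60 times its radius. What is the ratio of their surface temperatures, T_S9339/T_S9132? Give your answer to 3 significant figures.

3.08

L ∝ R²T⁴ gives T ∝ (L/R²)^(1/4), so
T_S9339/T_S9132 = (230 / 1.60²)^(1/4) = (89.84)^(1/4) = 3.079.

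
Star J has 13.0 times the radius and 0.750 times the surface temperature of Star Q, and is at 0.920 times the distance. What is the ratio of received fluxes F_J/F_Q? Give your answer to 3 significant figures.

63.2

L_J/L_Q = (R_J/R_Q)²(T_J/T_Q)⁴ = (13.0)² × (0.750)⁴ = 53.47.
F_J/F_Q = (L_J/L_Q)/(d_J/d_Q)² = 53.47 / (0.920)² = 63.18.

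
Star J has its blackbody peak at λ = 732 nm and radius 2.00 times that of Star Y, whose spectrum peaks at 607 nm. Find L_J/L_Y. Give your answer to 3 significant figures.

1.89

Wien's law gives T ∝ 1/λ_max, so T_J/T_Y = λ_Y/λ_J = 607/732 = 0.8292.
Then L ∝ R²T⁴ gives L_J/L_Y = (2.00)² × (0.8292)⁴ = 4.000 × 0.4728 = 1.891.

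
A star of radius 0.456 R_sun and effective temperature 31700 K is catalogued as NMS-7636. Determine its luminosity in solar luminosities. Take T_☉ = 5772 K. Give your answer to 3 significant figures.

L/L_☉ = (R/R_☉)² (T/T_☉)⁴ = (0.456)² × (31700/5772)⁴
       = 0.2079 × (5.492)⁴ = 0.2079 × 909.8 = 189.2.

189 solar luminosities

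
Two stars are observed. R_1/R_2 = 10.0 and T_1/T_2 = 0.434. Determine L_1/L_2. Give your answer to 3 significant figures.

3.55

From the Stefan–Boltzmann law, L ∝ R²T⁴, so
L_1/L_2 = (R_1/R_2)² (T_1/T_2)⁴ = (10.0)² × (0.434)⁴ = 100.0 × 0.03548 = 3.548.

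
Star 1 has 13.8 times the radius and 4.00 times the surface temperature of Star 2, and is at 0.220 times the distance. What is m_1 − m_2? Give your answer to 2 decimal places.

L_1/L_2 = (13.8)²(4.00)⁴ = 4.875×10^4.
F_1/F_2 = (L_1/L_2)/(d_1/d_2)² = 4.875×10^4/0.04840 = 1.007×10^6.
m_1 − m_2 = −2.5 log₁₀(1.007×10^6) = -15.01.

-15.01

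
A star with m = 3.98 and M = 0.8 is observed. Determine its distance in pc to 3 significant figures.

43.3 pc

m − M = 5 log₁₀(d/10 pc)
3.98 − (0.8) = 3.18 = 5 log₁₀(d/10)
d = 10 × 10^(3.18/5) = 10 × 10^0.636 = 43.25 pc.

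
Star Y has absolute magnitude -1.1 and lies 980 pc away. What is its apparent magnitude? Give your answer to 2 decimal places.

8.86

m = M + 5 log₁₀(d/10 pc) = -1.1 + 5 log₁₀(980/10)
  = -1.1 + 5 × 1.991 = -1.1 + 9.96 = 8.86.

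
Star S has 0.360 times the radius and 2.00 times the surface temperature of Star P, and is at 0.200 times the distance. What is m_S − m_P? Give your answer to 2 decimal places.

-4.29

L_S/L_P = (0.360)²(2.00)⁴ = 2.074.
F_S/F_P = (L_S/L_P)/(d_S/d_P)² = 2.074/0.04000 = 51.84.
m_S − m_P = −2.5 log₁₀(51.84) = -4.29.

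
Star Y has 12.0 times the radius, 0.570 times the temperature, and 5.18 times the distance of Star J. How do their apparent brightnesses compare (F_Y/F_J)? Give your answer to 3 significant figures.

L_Y/L_J = (R_Y/R_J)²(T_Y/T_J)⁴ = (12.0)² × (0.570)⁴ = 15.20.
F_Y/F_J = (L_Y/L_J)/(d_Y/d_J)² = 15.20 / (5.18)² = 0.5665.

0.567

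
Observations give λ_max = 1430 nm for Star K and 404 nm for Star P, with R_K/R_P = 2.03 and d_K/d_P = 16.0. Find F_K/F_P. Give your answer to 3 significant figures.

Wien's law: T_K/T_P = λ_P/λ_K = 404/1430 = 0.2825.
L_K/L_P = (R_K/R_P)²(T_K/T_P)⁴ = (2.03)²(0.2825)⁴ = 0.02625.
F_K/F_P = (L_K/L_P)/(d_K/d_P)² = 0.02625/(16.0)² = 1.025×10^-4.

1.03×10^-4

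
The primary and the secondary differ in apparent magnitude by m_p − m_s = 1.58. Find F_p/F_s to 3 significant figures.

0.233

F_p/F_s = 10^(−(m_p − m_s)/2.5) = 10^(-1.58/2.5) = 10^-0.632 = 0.2333.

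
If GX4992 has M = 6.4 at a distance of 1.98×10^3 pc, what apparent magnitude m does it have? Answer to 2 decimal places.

m = M + 5 log₁₀(d/10 pc) = 6.4 + 5 log₁₀(1.98×10^3/10)
  = 6.4 + 5 × 2.297 = 6.4 + 11.48 = 17.88.

17.88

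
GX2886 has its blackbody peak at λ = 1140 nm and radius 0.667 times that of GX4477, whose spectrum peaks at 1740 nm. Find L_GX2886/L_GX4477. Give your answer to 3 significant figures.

2.41

Wien's law gives T ∝ 1/λ_max, so T_GX2886/T_GX4477 = λ_GX4477/λ_GX2886 = 1740/1140 = 1.526.
Then L ∝ R²T⁴ gives L_GX2886/L_GX4477 = (0.667)² × (1.526)⁴ = 0.4449 × 5.427 = 2.415.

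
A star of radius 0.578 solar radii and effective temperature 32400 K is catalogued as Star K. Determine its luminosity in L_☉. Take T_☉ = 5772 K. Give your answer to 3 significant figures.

L/L_☉ = (R/R_☉)² (T/T_☉)⁴ = (0.578)² × (32400/5772)⁴
       = 0.3341 × (5.613)⁴ = 0.3341 × 992.8 = 331.7.

332 L_☉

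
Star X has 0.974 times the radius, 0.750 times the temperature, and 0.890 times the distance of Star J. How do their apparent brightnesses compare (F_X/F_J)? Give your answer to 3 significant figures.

L_X/L_J = (R_X/R_J)²(T_X/T_J)⁴ = (0.974)² × (0.750)⁴ = 0.3002.
F_X/F_J = (L_X/L_J)/(d_X/d_J)² = 0.3002 / (0.890)² = 0.3790.

0.379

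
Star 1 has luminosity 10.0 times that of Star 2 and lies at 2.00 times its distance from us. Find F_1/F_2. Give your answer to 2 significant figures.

F = L/(4πd²), so F_1/F_2 = (L_1/L_2) / (d_1/d_2)²
= 10.0 / (2.00)² = 10.0 / 4.000 = 2.500.

2.5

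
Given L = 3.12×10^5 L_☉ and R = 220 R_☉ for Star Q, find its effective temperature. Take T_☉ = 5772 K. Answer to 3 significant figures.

9.20×10^3 K

T/T_☉ = (L/L_☉)^(1/4) / (R/R_☉)^(1/2)
T = 5772 × (3.12×10^5)^(1/4) / √(220) = 5772 × 23.63 / 14.83 = 9197 K.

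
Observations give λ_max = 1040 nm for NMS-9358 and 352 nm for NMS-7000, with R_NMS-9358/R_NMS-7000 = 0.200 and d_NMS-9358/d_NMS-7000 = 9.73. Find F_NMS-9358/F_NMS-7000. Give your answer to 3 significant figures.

Wien's law: T_NMS-9358/T_NMS-7000 = λ_NMS-7000/λ_NMS-9358 = 352/1040 = 0.3385.
L_NMS-9358/L_NMS-7000 = (R_NMS-9358/R_NMS-7000)²(T_NMS-9358/T_NMS-7000)⁴ = (0.200)²(0.3385)⁴ = 5.249×10^-4.
F_NMS-9358/F_NMS-7000 = (L_NMS-9358/L_NMS-7000)/(d_NMS-9358/d_NMS-7000)² = 5.249×10^-4/(9.73)² = 5.545×10^-6.

5.54×10^-6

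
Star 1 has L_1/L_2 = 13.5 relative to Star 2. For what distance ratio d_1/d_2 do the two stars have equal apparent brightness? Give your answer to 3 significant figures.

Equal flux requires L_1/d_1² = L_2/d_2², so d_1/d_2 = √(L_1/L_2)
= √(13.5) = 3.674.

3.67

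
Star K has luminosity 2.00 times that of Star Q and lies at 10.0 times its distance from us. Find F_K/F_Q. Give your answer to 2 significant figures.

F = L/(4πd²), so F_K/F_Q = (L_K/L_Q) / (d_K/d_Q)²
= 2.00 / (10.0)² = 2.00 / 100.0 = 0.02000.

0.020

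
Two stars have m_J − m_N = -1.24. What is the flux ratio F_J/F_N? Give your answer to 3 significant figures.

3.13

F_J/F_N = 10^(−(m_J − m_N)/2.5) = 10^(1.24/2.5) = 10^0.496 = 3.133.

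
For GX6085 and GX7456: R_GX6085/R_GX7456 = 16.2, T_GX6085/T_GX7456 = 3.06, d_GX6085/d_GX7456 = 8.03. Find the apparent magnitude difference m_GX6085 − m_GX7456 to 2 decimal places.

-6.38

L_GX6085/L_GX7456 = (16.2)²(3.06)⁴ = 2.301×10^4.
F_GX6085/F_GX7456 = (L_GX6085/L_GX7456)/(d_GX6085/d_GX7456)² = 2.301×10^4/64.48 = 356.8.
m_GX6085 − m_GX7456 = −2.5 log₁₀(356.8) = -6.38.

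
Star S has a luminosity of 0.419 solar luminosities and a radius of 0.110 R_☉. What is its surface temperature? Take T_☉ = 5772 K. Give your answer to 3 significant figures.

T/T_☉ = (L/L_☉)^(1/4) / (R/R_☉)^(1/2)
T = 5772 × (0.419)^(1/4) / √(0.110) = 5772 × 0.8046 / 0.3317 = 1.400×10^4 K.

1.40×10^4 K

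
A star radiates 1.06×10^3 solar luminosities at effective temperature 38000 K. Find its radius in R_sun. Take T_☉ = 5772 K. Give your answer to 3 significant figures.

R/R_☉ = √(L/L_☉) / (T/T_☉)² = √(1.06×10^3) / (6.584)²
       = 32.56 / 43.34 = 0.7512.

0.751 R_sun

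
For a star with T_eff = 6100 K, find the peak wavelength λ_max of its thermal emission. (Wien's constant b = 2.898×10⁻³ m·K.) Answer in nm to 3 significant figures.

λ_max = b/T = 2.898×10⁻³ / 6100 = 4.75×10^-7 m = 475.1 nm.

475 nm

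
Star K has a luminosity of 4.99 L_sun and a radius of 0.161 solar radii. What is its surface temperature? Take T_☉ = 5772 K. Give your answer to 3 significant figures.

T/T_☉ = (L/L_☉)^(1/4) / (R/R_☉)^(1/2)
T = 5772 × (4.99)^(1/4) / √(0.161) = 5772 × 1.495 / 0.4012 = 2.150×10^4 K.

2.15×10^4 K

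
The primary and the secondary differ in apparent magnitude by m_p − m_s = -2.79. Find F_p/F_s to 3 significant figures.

F_p/F_s = 10^(−(m_p − m_s)/2.5) = 10^(2.79/2.5) = 10^1.116 = 13.06.

13.1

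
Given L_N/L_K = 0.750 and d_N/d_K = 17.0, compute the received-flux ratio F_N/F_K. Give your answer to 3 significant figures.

F = L/(4πd²), so F_N/F_K = (L_N/L_K) / (d_N/d_K)²
= 0.750 / (17.0)² = 0.750 / 289.0 = 0.002595.

0.00260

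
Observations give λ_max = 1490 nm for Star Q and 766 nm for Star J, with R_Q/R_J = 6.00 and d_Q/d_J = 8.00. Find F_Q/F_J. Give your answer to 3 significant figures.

0.0393

Wien's law: T_Q/T_J = λ_J/λ_Q = 766/1490 = 0.5141.
L_Q/L_J = (R_Q/R_J)²(T_Q/T_J)⁴ = (6.00)²(0.5141)⁴ = 2.515.
F_Q/F_J = (L_Q/L_J)/(d_Q/d_J)² = 2.515/(8.00)² = 0.03929.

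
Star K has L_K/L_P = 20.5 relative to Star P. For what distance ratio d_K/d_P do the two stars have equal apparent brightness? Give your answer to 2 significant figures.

4.5

Equal flux requires L_K/d_K² = L_P/d_P², so d_K/d_P = √(L_K/L_P)
= √(20.5) = 4.528.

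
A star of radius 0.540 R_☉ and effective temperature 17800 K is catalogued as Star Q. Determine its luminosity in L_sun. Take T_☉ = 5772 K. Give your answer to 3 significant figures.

26.4 L_sun

L/L_☉ = (R/R_☉)² (T/T_☉)⁴ = (0.540)² × (17800/5772)⁴
       = 0.2916 × (3.084)⁴ = 0.2916 × 90.44 = 26.37.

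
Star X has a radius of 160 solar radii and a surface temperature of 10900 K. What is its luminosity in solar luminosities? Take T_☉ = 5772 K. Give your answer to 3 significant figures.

3.26×10^5 solar luminosities

L/L_☉ = (R/R_☉)² (T/T_☉)⁴ = (160)² × (10900/5772)⁴
       = 2.560×10^4 × (1.888)⁴ = 2.560×10^4 × 12.72 = 3.256×10^5.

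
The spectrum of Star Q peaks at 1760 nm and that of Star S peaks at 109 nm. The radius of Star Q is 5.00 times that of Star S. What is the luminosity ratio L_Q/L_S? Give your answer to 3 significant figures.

3.68×10^-4

Wien's law gives T ∝ 1/λ_max, so T_Q/T_S = λ_S/λ_Q = 109/1760 = 0.06193.
Then L ∝ R²T⁴ gives L_Q/L_S = (5.00)² × (0.06193)⁴ = 25.00 × 1.471×10^-5 = 3.678×10^-4.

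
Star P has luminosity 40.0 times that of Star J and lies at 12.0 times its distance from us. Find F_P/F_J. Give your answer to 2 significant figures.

F = L/(4πd²), so F_P/F_J = (L_P/L_J) / (d_P/d_J)²
= 40.0 / (12.0)² = 40.0 / 144.0 = 0.2778.

0.28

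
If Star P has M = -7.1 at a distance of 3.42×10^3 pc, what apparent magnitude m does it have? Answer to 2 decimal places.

m = M + 5 log₁₀(d/10 pc) = -7.1 + 5 log₁₀(3.42×10^3/10)
  = -7.1 + 5 × 2.534 = -7.1 + 12.67 = 5.57.

5.57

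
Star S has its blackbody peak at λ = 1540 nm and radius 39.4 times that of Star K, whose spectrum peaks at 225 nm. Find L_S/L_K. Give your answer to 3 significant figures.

Wien's law gives T ∝ 1/λ_max, so T_S/T_K = λ_K/λ_S = 225/1540 = 0.1461.
Then L ∝ R²T⁴ gives L_S/L_K = (39.4)² × (0.1461)⁴ = 1552 × 4.557×10^-4 = 0.7074.

0.707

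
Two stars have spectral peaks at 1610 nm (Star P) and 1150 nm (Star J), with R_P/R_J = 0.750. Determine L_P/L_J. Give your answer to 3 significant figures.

Wien's law gives T ∝ 1/λ_max, so T_P/T_J = λ_J/λ_P = 1150/1610 = 0.7143.
Then L ∝ R²T⁴ gives L_P/L_J = (0.750)² × (0.7143)⁴ = 0.5625 × 0.2603 = 0.1464.

0.146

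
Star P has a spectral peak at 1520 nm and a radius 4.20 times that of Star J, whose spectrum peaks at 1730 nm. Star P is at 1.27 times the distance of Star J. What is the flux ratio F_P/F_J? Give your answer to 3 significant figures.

Wien's law: T_P/T_J = λ_J/λ_P = 1730/1520 = 1.138.
L_P/L_J = (R_P/R_J)²(T_P/T_J)⁴ = (4.20)²(1.138)⁴ = 29.60.
F_P/F_J = (L_P/L_J)/(d_P/d_J)² = 29.60/(1.27)² = 18.35.

18.4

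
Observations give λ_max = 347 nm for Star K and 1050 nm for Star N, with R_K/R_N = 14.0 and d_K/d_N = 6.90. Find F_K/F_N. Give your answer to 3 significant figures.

345

Wien's law: T_K/T_N = λ_N/λ_K = 1050/347 = 3.026.
L_K/L_N = (R_K/R_N)²(T_K/T_N)⁴ = (14.0)²(3.026)⁴ = 1.643×10^4.
F_K/F_N = (L_K/L_N)/(d_K/d_N)² = 1.643×10^4/(6.90)² = 345.1.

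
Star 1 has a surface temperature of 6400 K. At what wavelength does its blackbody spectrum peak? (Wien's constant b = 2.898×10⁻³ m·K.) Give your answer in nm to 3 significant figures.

λ_max = b/T = 2.898×10⁻³ / 6400 = 4.53×10^-7 m = 452.8 nm.

453 nm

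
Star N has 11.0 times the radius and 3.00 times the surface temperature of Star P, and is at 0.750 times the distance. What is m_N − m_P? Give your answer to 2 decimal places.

-10.60

L_N/L_P = (11.0)²(3.00)⁴ = 9801.
F_N/F_P = (L_N/L_P)/(d_N/d_P)² = 9801/0.5625 = 1.742×10^4.
m_N − m_P = −2.5 log₁₀(1.742×10^4) = -10.60.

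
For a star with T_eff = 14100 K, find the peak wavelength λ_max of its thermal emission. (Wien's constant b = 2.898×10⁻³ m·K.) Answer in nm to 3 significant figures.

λ_max = b/T = 2.898×10⁻³ / 14100 = 2.06×10^-7 m = 205.5 nm.

206 nm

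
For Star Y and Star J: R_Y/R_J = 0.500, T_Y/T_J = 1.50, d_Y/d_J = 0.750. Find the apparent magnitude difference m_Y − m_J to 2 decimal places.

-0.88

L_Y/L_J = (0.500)²(1.50)⁴ = 1.266.
F_Y/F_J = (L_Y/L_J)/(d_Y/d_J)² = 1.266/0.5625 = 2.250.
m_Y − m_J = −2.5 log₁₀(2.250) = -0.88.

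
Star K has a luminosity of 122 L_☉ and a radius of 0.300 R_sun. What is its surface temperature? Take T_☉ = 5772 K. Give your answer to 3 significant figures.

T/T_☉ = (L/L_☉)^(1/4) / (R/R_☉)^(1/2)
T = 5772 × (122)^(1/4) / √(0.300) = 5772 × 3.323 / 0.5477 = 3.502×10^4 K.

3.50×10^4 K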